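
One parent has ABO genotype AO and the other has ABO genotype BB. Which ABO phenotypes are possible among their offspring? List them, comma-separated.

B, AB

Gametes from AO × BB give offspring ABO genotypes AB, BO, i.e. phenotypes B, AB.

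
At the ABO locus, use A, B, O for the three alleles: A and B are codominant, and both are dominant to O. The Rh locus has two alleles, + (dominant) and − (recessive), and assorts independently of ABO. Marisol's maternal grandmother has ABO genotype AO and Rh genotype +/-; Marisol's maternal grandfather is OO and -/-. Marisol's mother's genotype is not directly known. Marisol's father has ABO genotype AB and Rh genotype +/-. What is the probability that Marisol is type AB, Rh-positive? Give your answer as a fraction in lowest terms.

5/64

Marisol's mother's ABO genotype from AO × OO: 1/2 AO, 1/2 OO.
Crossing each possibility with the father AB and summing P(type AB): 1/2·1/4 + 1/2·0 = 1/8.
Similarly for Rh via the mother's Rh distribution: P(Rh+) = 5/8.
Independent loci: 1/8 × 5/8 = 5/64.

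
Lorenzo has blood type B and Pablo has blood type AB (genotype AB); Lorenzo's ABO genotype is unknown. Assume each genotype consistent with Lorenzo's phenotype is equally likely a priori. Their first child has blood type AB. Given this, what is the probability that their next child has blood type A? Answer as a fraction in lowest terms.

1/12

Possible genotypes: Lorenzo ∈ {BB, BO}; Pablo ∈ {AB}.
Weight each parental genotype pair by prior × P(type-AB child):
  BB × AB: posterior weight 2/3; P(next child type A) = 0.
  BO × AB: posterior weight 1/3; P(next child type A) = 1/4.
Weighted sum = 1/12.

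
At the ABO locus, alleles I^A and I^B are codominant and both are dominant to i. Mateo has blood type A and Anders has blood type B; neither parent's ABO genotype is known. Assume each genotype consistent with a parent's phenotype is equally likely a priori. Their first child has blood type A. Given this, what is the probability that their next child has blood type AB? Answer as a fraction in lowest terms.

Possible genotypes: Mateo ∈ {I^A I^A, I^A i}; Anders ∈ {I^B I^B, I^B i}.
Weight each parental genotype pair by prior × P(type-A child):
  I^A I^A × I^B i: posterior weight 2/3; P(next child type AB) = 1/2.
  I^A i × I^B i: posterior weight 1/3; P(next child type AB) = 1/4.
Weighted sum = 5/12.

5/12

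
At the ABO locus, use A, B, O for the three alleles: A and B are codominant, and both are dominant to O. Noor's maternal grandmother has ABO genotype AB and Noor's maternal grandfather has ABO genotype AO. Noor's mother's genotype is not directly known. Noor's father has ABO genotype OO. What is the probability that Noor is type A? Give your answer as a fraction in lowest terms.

Noor's mother's ABO genotype from AB × AO: 1/4 AA, 1/4 AB, 1/4 AO, 1/4 BO.
Crossing each possibility with the father OO and summing P(type A): 1/4·1 + 1/4·1/2 + 1/4·1/2 + 1/4·0 = 1/2.

1/2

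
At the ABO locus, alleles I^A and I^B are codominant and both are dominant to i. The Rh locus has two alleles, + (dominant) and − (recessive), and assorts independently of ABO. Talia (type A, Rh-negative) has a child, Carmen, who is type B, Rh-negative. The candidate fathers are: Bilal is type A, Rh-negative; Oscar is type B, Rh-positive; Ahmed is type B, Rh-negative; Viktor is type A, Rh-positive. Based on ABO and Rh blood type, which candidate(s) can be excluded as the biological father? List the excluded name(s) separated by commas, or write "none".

Bilal, Viktor

A candidate is excluded only if no genotype consistent with his phenotype could produce a type B, Rh-negative child with a type A, Rh-negative mother.
Bilal (type A, Rh-): no genotype consistent with that phenotype can produce a type-B Rh- child with a type-A mother.
Viktor (type A, Rh+): no genotype consistent with that phenotype can produce a type-B Rh- child with a type-A mother.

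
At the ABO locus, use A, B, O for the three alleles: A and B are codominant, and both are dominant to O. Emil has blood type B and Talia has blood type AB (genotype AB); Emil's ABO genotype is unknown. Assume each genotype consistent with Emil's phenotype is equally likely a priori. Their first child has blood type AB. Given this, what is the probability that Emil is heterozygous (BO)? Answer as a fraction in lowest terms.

1/3

Possible genotypes: Emil ∈ {BB, BO}; Talia ∈ {AB}.
Weight each parental genotype pair by prior × P(type-AB child):
  BB × AB: posterior weight 2/3.
  BO × AB: posterior weight 1/3.
Sum the posterior weight over pairs where Emil is BO: 1/3.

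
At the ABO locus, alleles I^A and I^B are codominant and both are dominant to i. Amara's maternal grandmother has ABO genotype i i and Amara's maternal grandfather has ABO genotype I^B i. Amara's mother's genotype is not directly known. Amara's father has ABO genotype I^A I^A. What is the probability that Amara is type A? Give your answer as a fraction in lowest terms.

3/4

Amara's mother's ABO genotype from i i × I^B i: 1/2 I^B i, 1/2 i i.
Crossing each possibility with the father I^A I^A and summing P(type A): 1/2·1/2 + 1/2·1 = 3/4.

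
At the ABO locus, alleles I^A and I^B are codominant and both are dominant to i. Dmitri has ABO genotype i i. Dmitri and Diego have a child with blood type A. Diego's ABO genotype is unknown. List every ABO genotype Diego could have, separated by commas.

For each candidate genotype of Diego, check whether crossing it with i i can produce every observed child phenotype.
  I^A I^A → possible child types {A} ✓
  I^A I^B → possible child types {A, B} ✓
  I^A i → possible child types {O, A} ✓
  I^B I^B → possible child types {B} ✗
  I^B i → possible child types {O, B} ✗
  i i → possible child types {O} ✗

I^A I^A, I^A I^B, I^A i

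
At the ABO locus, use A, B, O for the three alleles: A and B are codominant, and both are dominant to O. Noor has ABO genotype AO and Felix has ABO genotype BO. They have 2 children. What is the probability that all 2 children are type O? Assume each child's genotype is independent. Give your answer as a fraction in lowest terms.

ABO cross AO × BO → 1/4 O, 1/4 A, 1/4 B, 1/4 AB.
So P(type O) = 1/4 per child.
All 2 independent: (1/4)^2 = 1/16.

1/16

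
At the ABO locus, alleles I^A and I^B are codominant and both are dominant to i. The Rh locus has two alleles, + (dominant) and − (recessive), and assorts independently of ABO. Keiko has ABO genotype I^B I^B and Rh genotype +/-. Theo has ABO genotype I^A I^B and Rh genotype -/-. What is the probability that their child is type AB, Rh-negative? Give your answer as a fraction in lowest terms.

1/4

ABO cross I^B I^B × I^A I^B → offspring phenotypes: 1/2 B, 1/2 AB.
Rh cross +/- × -/- → 1/2 Rh+, 1/2 Rh-.
Independent loci: P(type AB, Rh-negative) = 1/2 × 1/2 = 1/4.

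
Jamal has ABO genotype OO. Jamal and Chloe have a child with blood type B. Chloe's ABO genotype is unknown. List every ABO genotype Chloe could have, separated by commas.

AB, BB, BO

For each candidate genotype of Chloe, check whether crossing it with OO can produce every observed child phenotype.
  AA → possible child types {A} ✗
  AB → possible child types {A, B} ✓
  AO → possible child types {O, A} ✗
  BB → possible child types {B} ✓
  BO → possible child types {O, B} ✓
  OO → possible child types {O} ✗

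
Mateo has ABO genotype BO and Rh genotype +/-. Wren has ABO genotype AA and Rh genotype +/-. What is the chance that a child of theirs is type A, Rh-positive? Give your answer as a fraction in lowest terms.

3/8

ABO cross BO × AA → offspring phenotypes: 1/2 A, 1/2 AB.
Rh cross +/- × +/- → 3/4 Rh+, 1/4 Rh-.
Independent loci: P(type A, Rh-positive) = 1/2 × 3/4 = 3/8.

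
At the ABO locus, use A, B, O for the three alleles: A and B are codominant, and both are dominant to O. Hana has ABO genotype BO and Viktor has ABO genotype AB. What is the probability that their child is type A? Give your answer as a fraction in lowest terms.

ABO cross BO × AB → offspring phenotypes: 1/4 A, 1/2 B, 1/4 AB.
So P(type A) = 1/4.

1/4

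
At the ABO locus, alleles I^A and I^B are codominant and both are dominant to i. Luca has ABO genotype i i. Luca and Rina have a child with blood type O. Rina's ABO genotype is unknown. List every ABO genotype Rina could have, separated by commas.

For each candidate genotype of Rina, check whether crossing it with i i can produce every observed child phenotype.
  I^A I^A → possible child types {A} ✗
  I^A I^B → possible child types {A, B} ✗
  I^A i → possible child types {O, A} ✓
  I^B I^B → possible child types {B} ✗
  I^B i → possible child types {O, B} ✓
  i i → possible child types {O} ✓

I^A i, I^B i, i i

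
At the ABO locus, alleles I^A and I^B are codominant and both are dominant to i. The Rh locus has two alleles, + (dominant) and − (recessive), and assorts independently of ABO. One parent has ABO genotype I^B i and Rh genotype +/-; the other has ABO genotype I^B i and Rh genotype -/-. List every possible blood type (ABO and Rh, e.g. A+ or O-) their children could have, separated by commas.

Gametes from I^B i × I^B i give offspring ABO genotypes I^B I^B, I^B i, i i, i.e. phenotypes O, B.
Rh cross +/- × -/- → phenotypes Rh+, Rh-.
Combining independently: O+, O-, B+, B-.

O+, O-, B+, B-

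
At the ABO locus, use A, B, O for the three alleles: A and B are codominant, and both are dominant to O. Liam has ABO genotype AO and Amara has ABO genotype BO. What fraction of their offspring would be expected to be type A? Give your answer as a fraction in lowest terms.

ABO cross AO × BO → offspring phenotypes: 1/4 O, 1/4 A, 1/4 B, 1/4 AB.
So P(type A) = 1/4.

1/4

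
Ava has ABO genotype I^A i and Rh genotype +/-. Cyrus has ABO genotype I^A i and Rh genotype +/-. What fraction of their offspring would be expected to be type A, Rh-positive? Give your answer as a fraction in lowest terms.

ABO cross I^A i × I^A i → offspring phenotypes: 1/4 O, 3/4 A.
Rh cross +/- × +/- → 3/4 Rh+, 1/4 Rh-.
Independent loci: P(type A, Rh-positive) = 3/4 × 3/4 = 9/16.

9/16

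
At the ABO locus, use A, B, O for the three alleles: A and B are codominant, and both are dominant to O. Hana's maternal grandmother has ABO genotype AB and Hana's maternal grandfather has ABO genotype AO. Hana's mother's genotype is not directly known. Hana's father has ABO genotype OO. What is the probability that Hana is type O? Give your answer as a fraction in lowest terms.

Hana's mother's ABO genotype from AB × AO: 1/4 AA, 1/4 AB, 1/4 AO, 1/4 BO.
Crossing each possibility with the father OO and summing P(type O): 1/4·0 + 1/4·0 + 1/4·1/2 + 1/4·1/2 = 1/4.

1/4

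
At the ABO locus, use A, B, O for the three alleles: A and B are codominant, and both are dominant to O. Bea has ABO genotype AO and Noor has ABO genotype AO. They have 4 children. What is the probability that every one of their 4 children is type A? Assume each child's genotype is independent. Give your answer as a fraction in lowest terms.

ABO cross AO × AO → 1/4 O, 3/4 A.
So P(type A) = 3/4 per child.
All 4 independent: (3/4)^4 = 81/256.

81/256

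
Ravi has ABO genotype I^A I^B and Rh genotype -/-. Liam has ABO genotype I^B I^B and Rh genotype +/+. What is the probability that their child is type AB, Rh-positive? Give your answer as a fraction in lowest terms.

1/2

ABO cross I^A I^B × I^B I^B → offspring phenotypes: 1/2 B, 1/2 AB.
Rh cross -/- × +/+ → 1 Rh+.
Independent loci: P(type AB, Rh-positive) = 1/2 × 1 = 1/2.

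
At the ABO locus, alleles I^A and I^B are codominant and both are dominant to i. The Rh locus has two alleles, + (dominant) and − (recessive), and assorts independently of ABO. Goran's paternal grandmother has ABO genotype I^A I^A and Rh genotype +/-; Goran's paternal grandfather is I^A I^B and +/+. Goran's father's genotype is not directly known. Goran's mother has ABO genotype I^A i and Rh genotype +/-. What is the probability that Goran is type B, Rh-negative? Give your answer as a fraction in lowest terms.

Goran's father's ABO genotype from I^A I^A × I^A I^B: 1/2 I^A I^A, 1/2 I^A I^B.
Crossing each possibility with the mother I^A i and summing P(type B): 1/2·0 + 1/2·1/4 = 1/8.
Similarly for Rh via the father's Rh distribution: P(Rh-) = 1/8.
Independent loci: 1/8 × 1/8 = 1/64.

1/64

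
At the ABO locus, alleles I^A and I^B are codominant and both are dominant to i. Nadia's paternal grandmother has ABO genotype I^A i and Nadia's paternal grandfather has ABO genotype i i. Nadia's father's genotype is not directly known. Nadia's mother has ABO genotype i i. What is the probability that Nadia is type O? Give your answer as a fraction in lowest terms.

Nadia's father's ABO genotype from I^A i × i i: 1/2 I^A i, 1/2 i i.
Crossing each possibility with the mother i i and summing P(type O): 1/2·1/2 + 1/2·1 = 3/4.

3/4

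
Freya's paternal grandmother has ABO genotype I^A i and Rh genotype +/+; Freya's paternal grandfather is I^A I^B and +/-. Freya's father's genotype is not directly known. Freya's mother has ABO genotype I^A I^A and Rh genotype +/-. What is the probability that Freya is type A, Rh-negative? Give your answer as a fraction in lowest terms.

Freya's father's ABO genotype from I^A i × I^A I^B: 1/4 I^A I^A, 1/4 I^A I^B, 1/4 I^A i, 1/4 I^B i.
Crossing each possibility with the mother I^A I^A and summing P(type A): 1/4·1 + 1/4·1/2 + 1/4·1 + 1/4·1/2 = 3/4.
Similarly for Rh via the father's Rh distribution: P(Rh-) = 1/8.
Independent loci: 3/4 × 1/8 = 3/32.

3/32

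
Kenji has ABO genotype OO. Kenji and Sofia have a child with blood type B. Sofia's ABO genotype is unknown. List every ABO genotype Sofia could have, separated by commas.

For each candidate genotype of Sofia, check whether crossing it with OO can produce every observed child phenotype.
  AA → possible child types {A} ✗
  AB → possible child types {A, B} ✓
  AO → possible child types {O, A} ✗
  BB → possible child types {B} ✓
  BO → possible child types {O, B} ✓
  OO → possible child types {O} ✗

AB, BB, BO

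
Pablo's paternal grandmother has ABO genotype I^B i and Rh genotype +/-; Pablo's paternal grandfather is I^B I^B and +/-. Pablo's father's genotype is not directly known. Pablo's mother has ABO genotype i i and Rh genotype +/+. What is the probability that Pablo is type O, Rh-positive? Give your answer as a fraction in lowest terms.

Pablo's father's ABO genotype from I^B i × I^B I^B: 1/2 I^B I^B, 1/2 I^B i.
Crossing each possibility with the mother i i and summing P(type O): 1/2·0 + 1/2·1/2 = 1/4.
Similarly for Rh via the father's Rh distribution: P(Rh+) = 1.
Independent loci: 1/4 × 1 = 1/4.

1/4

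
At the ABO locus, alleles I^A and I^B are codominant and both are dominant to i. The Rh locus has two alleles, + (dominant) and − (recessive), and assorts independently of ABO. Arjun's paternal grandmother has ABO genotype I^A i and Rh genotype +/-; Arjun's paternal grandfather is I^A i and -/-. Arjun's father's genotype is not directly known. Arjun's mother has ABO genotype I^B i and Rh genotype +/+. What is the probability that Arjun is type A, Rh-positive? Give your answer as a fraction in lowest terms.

Arjun's father's ABO genotype from I^A i × I^A i: 1/4 I^A I^A, 1/2 I^A i, 1/4 i i.
Crossing each possibility with the mother I^B i and summing P(type A): 1/4·1/2 + 1/2·1/4 + 1/4·0 = 1/4.
Similarly for Rh via the father's Rh distribution: P(Rh+) = 1.
Independent loci: 1/4 × 1 = 1/4.

1/4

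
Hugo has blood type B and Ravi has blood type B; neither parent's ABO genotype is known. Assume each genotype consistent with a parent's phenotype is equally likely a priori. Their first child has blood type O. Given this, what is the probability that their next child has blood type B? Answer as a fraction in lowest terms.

Possible genotypes: Hugo ∈ {I^B I^B, I^B i}; Ravi ∈ {I^B I^B, I^B i}.
Weight each parental genotype pair by prior × P(type-O child):
  I^B i × I^B i: posterior weight 1; P(next child type B) = 3/4.
Weighted sum = 3/4.

3/4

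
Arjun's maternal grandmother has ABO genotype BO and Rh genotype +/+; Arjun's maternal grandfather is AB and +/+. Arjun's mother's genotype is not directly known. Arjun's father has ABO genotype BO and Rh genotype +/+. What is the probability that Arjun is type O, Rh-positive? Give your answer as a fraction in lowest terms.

Arjun's mother's ABO genotype from BO × AB: 1/4 AB, 1/4 AO, 1/4 BB, 1/4 BO.
Crossing each possibility with the father BO and summing P(type O): 1/4·0 + 1/4·1/4 + 1/4·0 + 1/4·1/4 = 1/8.
Similarly for Rh via the mother's Rh distribution: P(Rh+) = 1.
Independent loci: 1/8 × 1 = 1/8.

1/8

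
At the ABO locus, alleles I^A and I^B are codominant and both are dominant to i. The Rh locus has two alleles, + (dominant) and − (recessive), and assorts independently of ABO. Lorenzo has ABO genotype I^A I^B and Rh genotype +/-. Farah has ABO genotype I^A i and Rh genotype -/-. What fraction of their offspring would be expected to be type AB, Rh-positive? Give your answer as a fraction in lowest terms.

ABO cross I^A I^B × I^A i → offspring phenotypes: 1/2 A, 1/4 B, 1/4 AB.
Rh cross +/- × -/- → 1/2 Rh+, 1/2 Rh-.
Independent loci: P(type AB, Rh-positive) = 1/4 × 1/2 = 1/8.

1/8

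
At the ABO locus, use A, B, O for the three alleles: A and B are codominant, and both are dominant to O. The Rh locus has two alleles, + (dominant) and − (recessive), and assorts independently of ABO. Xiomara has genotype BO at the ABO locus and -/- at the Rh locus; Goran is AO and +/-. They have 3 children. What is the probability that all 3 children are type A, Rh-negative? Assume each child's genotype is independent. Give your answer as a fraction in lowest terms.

1/512

ABO cross BO × AO → 1/4 O, 1/4 A, 1/4 B, 1/4 AB.
Rh cross -/- × +/- → 1/2 Rh+, 1/2 Rh-; so P(type A, Rh-negative) = 1/4 × 1/2 = 1/8 per child.
All 3 independent: (1/8)^3 = 1/512.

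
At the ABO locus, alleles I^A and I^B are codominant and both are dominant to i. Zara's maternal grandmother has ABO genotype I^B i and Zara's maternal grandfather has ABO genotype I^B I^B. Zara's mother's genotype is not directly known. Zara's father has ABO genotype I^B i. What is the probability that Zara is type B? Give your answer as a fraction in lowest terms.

7/8

Zara's mother's ABO genotype from I^B i × I^B I^B: 1/2 I^B I^B, 1/2 I^B i.
Crossing each possibility with the father I^B i and summing P(type B): 1/2·1 + 1/2·3/4 = 7/8.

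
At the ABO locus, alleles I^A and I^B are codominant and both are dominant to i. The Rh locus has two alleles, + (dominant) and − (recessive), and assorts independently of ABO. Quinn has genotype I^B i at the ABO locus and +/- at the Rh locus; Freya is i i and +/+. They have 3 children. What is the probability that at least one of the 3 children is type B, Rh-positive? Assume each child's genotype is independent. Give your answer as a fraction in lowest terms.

ABO cross I^B i × i i → 1/2 O, 1/2 B.
Rh cross +/- × +/+ → 1 Rh+; so P(type B, Rh-positive) = 1/2 × 1 = 1/2 per child.
P(none) = (1/2)^3 = 1/8; P(at least one) = 1 − 1/8 = 7/8.

7/8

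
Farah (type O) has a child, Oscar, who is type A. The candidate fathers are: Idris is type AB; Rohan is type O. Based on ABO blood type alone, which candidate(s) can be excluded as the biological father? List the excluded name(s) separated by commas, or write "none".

A candidate is excluded only if no genotype consistent with his phenotype could produce a type A child with a type O mother.
Rohan (type O): no genotype consistent with that phenotype can produce a type-A child with a type-O mother.

Rohan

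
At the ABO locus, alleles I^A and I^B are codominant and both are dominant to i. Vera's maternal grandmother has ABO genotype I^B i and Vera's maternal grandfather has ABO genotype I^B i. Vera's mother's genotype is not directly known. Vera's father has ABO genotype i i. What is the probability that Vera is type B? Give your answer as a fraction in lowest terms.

Vera's mother's ABO genotype from I^B i × I^B i: 1/4 I^B I^B, 1/2 I^B i, 1/4 i i.
Crossing each possibility with the father i i and summing P(type B): 1/4·1 + 1/2·1/2 + 1/4·0 = 1/2.

1/2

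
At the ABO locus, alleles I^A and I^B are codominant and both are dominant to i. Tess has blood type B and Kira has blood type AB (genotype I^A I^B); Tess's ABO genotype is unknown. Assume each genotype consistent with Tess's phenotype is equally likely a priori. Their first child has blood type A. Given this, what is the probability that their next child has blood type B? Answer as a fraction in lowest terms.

Possible genotypes: Tess ∈ {I^B I^B, I^B i}; Kira ∈ {I^A I^B}.
Weight each parental genotype pair by prior × P(type-A child):
  I^B i × I^A I^B: posterior weight 1; P(next child type B) = 1/2.
Weighted sum = 1/2.

1/2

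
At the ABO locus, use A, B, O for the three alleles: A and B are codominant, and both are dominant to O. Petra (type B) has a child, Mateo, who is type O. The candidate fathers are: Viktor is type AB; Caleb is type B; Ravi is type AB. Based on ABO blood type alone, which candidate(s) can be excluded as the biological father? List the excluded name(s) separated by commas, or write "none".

Viktor, Ravi

A candidate is excluded only if no genotype consistent with his phenotype could produce a type O child with a type B mother.
Viktor (type AB): no genotype consistent with that phenotype can produce a type-O child with a type-B mother.
Ravi (type AB): no genotype consistent with that phenotype can produce a type-O child with a type-B mother.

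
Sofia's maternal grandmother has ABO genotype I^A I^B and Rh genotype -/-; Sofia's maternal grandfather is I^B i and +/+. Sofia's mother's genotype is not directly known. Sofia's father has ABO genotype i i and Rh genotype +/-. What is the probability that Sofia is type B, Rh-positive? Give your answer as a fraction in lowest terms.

3/8

Sofia's mother's ABO genotype from I^A I^B × I^B i: 1/4 I^A I^B, 1/4 I^A i, 1/4 I^B I^B, 1/4 I^B i.
Crossing each possibility with the father i i and summing P(type B): 1/4·1/2 + 1/4·0 + 1/4·1 + 1/4·1/2 = 1/2.
Similarly for Rh via the mother's Rh distribution: P(Rh+) = 3/4.
Independent loci: 1/2 × 3/4 = 3/8.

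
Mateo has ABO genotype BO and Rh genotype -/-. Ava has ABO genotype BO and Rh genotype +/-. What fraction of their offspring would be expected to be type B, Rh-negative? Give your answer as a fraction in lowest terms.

ABO cross BO × BO → offspring phenotypes: 1/4 O, 3/4 B.
Rh cross -/- × +/- → 1/2 Rh+, 1/2 Rh-.
Independent loci: P(type B, Rh-negative) = 3/4 × 1/2 = 3/8.

3/8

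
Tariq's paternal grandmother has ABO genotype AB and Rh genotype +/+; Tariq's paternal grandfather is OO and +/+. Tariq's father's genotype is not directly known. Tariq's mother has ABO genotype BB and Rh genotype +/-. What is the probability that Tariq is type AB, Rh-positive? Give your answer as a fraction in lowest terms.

1/4

Tariq's father's ABO genotype from AB × OO: 1/2 AO, 1/2 BO.
Crossing each possibility with the mother BB and summing P(type AB): 1/2·1/2 + 1/2·0 = 1/4.
Similarly for Rh via the father's Rh distribution: P(Rh+) = 1.
Independent loci: 1/4 × 1 = 1/4.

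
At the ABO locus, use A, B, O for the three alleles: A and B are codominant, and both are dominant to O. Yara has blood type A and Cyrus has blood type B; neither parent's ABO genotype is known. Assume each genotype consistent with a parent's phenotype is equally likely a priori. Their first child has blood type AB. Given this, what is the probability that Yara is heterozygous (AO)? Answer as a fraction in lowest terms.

Possible genotypes: Yara ∈ {AA, AO}; Cyrus ∈ {BB, BO}.
Weight each parental genotype pair by prior × P(type-AB child):
  AA × BB: posterior weight 4/9.
  AA × BO: posterior weight 2/9.
  AO × BB: posterior weight 2/9.
  AO × BO: posterior weight 1/9.
Sum the posterior weight over pairs where Yara is AO: 1/3.

1/3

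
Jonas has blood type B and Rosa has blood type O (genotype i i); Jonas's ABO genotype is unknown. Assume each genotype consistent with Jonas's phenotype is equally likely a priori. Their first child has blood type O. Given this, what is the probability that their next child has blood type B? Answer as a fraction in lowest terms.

1/2

Possible genotypes: Jonas ∈ {I^B I^B, I^B i}; Rosa ∈ {i i}.
Weight each parental genotype pair by prior × P(type-O child):
  I^B i × i i: posterior weight 1; P(next child type B) = 1/2.
Weighted sum = 1/2.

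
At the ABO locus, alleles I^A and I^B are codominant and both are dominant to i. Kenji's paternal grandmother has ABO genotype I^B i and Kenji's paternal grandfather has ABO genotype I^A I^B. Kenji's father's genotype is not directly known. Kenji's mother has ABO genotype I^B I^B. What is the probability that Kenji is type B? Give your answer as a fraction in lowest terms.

3/4

Kenji's father's ABO genotype from I^B i × I^A I^B: 1/4 I^A I^B, 1/4 I^A i, 1/4 I^B I^B, 1/4 I^B i.
Crossing each possibility with the mother I^B I^B and summing P(type B): 1/4·1/2 + 1/4·1/2 + 1/4·1 + 1/4·1 = 3/4.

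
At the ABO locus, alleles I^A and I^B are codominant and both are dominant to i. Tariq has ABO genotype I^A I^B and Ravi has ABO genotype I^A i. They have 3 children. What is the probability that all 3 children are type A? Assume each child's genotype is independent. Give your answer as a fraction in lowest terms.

1/8

ABO cross I^A I^B × I^A i → 1/2 A, 1/4 B, 1/4 AB.
So P(type A) = 1/2 per child.
All 3 independent: (1/2)^3 = 1/8.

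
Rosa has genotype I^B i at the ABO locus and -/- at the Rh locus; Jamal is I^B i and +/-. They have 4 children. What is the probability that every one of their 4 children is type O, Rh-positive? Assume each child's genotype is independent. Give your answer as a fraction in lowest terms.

1/4096

ABO cross I^B i × I^B i → 1/4 O, 3/4 B.
Rh cross -/- × +/- → 1/2 Rh+, 1/2 Rh-; so P(type O, Rh-positive) = 1/4 × 1/2 = 1/8 per child.
All 4 independent: (1/8)^4 = 1/4096.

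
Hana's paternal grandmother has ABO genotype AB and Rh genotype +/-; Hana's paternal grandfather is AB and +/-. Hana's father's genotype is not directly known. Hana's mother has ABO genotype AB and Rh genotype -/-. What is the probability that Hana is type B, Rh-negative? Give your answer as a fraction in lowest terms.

Hana's father's ABO genotype from AB × AB: 1/4 AA, 1/2 AB, 1/4 BB.
Crossing each possibility with the mother AB and summing P(type B): 1/4·0 + 1/2·1/4 + 1/4·1/2 = 1/4.
Similarly for Rh via the father's Rh distribution: P(Rh-) = 1/2.
Independent loci: 1/4 × 1/2 = 1/8.

1/8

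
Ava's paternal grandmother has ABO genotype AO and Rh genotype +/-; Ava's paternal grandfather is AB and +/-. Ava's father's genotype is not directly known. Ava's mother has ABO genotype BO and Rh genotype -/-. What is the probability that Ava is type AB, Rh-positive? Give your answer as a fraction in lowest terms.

1/8

Ava's father's ABO genotype from AO × AB: 1/4 AA, 1/4 AB, 1/4 AO, 1/4 BO.
Crossing each possibility with the mother BO and summing P(type AB): 1/4·1/2 + 1/4·1/4 + 1/4·1/4 + 1/4·0 = 1/4.
Similarly for Rh via the father's Rh distribution: P(Rh+) = 1/2.
Independent loci: 1/4 × 1/2 = 1/8.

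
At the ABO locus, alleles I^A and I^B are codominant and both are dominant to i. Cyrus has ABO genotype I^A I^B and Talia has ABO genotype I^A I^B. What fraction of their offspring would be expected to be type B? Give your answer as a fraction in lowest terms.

ABO cross I^A I^B × I^A I^B → offspring phenotypes: 1/4 A, 1/4 B, 1/2 AB.
So P(type B) = 1/4.

1/4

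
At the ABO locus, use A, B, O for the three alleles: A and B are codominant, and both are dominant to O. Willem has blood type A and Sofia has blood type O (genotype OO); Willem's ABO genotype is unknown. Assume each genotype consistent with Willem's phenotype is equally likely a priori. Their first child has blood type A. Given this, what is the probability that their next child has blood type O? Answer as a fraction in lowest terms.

Possible genotypes: Willem ∈ {AA, AO}; Sofia ∈ {OO}.
Weight each parental genotype pair by prior × P(type-A child):
  AA × OO: posterior weight 2/3; P(next child type O) = 0.
  AO × OO: posterior weight 1/3; P(next child type O) = 1/2.
Weighted sum = 1/6.

1/6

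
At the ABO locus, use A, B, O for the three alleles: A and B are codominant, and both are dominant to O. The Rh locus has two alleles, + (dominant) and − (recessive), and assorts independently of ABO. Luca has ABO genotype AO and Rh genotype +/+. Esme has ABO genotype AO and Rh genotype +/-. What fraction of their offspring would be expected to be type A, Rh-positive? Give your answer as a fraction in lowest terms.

3/4

ABO cross AO × AO → offspring phenotypes: 1/4 O, 3/4 A.
Rh cross +/+ × +/- → 1 Rh+.
Independent loci: P(type A, Rh-positive) = 3/4 × 1 = 3/4.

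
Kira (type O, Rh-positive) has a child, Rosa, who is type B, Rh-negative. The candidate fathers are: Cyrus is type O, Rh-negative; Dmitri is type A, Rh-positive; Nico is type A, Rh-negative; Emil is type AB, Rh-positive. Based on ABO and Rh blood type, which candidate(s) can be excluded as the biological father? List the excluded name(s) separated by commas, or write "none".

A candidate is excluded only if no genotype consistent with his phenotype could produce a type B, Rh-negative child with a type O, Rh-positive mother.
Cyrus (type O, Rh-): no genotype consistent with that phenotype can produce a type-B Rh- child with a type-O mother.
Dmitri (type A, Rh+): no genotype consistent with that phenotype can produce a type-B Rh- child with a type-O mother.
Nico (type A, Rh-): no genotype consistent with that phenotype can produce a type-B Rh- child with a type-O mother.

Cyrus, Dmitri, Nico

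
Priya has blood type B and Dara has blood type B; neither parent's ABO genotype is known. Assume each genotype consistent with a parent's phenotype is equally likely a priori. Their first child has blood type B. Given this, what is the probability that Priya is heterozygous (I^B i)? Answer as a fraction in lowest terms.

Possible genotypes: Priya ∈ {I^B I^B, I^B i}; Dara ∈ {I^B I^B, I^B i}.
Weight each parental genotype pair by prior × P(type-B child):
  I^B I^B × I^B I^B: posterior weight 4/15.
  I^B I^B × I^B i: posterior weight 4/15.
  I^B i × I^B I^B: posterior weight 4/15.
  I^B i × I^B i: posterior weight 1/5.
Sum the posterior weight over pairs where Priya is I^B i: 7/15.

7/15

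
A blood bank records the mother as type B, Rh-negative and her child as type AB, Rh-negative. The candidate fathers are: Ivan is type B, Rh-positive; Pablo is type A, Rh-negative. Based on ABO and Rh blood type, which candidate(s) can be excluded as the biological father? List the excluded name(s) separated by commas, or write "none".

A candidate is excluded only if no genotype consistent with his phenotype could produce a type AB, Rh-negative child with a type B, Rh-negative mother.
Ivan (type B, Rh+): no genotype consistent with that phenotype can produce a type-AB Rh- child with a type-B mother.

Ivan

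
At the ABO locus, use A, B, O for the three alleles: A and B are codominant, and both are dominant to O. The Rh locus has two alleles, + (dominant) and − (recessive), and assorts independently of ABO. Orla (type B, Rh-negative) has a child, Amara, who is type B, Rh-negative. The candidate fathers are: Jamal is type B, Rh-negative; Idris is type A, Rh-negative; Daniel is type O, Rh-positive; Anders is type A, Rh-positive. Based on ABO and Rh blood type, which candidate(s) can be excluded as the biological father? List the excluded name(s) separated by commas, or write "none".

A candidate is excluded only if no genotype consistent with his phenotype could produce a type B, Rh-negative child with a type B, Rh-negative mother.
Every candidate has at least one consistent genotype combination, so none can be excluded.

none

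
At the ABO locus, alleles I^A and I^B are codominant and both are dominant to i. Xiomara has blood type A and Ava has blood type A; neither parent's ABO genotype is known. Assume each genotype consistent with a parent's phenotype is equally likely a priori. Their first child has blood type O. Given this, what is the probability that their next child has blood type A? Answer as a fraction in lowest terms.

3/4

Possible genotypes: Xiomara ∈ {I^A I^A, I^A i}; Ava ∈ {I^A I^A, I^A i}.
Weight each parental genotype pair by prior × P(type-O child):
  I^A i × I^A i: posterior weight 1; P(next child type A) = 3/4.
Weighted sum = 3/4.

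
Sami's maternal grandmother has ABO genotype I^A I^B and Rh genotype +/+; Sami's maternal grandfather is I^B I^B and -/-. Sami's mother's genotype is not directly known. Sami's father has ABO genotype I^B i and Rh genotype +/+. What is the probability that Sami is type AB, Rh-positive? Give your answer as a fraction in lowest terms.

1/8

Sami's mother's ABO genotype from I^A I^B × I^B I^B: 1/2 I^A I^B, 1/2 I^B I^B.
Crossing each possibility with the father I^B i and summing P(type AB): 1/2·1/4 + 1/2·0 = 1/8.
Similarly for Rh via the mother's Rh distribution: P(Rh+) = 1.
Independent loci: 1/8 × 1 = 1/8.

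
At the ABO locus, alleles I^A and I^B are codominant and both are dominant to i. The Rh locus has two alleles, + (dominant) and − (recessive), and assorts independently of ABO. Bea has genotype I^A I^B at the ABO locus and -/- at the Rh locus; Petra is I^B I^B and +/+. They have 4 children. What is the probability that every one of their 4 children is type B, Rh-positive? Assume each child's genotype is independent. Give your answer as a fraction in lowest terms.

1/16

ABO cross I^A I^B × I^B I^B → 1/2 B, 1/2 AB.
Rh cross -/- × +/+ → 1 Rh+; so P(type B, Rh-positive) = 1/2 × 1 = 1/2 per child.
All 4 independent: (1/2)^4 = 1/16.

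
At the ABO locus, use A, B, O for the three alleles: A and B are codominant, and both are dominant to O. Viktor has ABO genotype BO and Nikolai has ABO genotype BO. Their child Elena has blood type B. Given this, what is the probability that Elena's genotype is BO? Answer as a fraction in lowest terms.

2/3

Cross BO × BO → 1/4 BB, 1/2 BO, 1/4 OO.
Type-B genotypes among offspring: BB (1/4), BO (1/2); total 3/4.
P(BO | type B) = (1/2) / (3/4) = 2/3.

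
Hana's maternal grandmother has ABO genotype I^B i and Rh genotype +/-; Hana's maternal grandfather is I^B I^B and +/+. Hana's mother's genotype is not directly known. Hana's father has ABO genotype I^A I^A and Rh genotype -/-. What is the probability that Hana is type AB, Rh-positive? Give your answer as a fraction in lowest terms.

Hana's mother's ABO genotype from I^B i × I^B I^B: 1/2 I^B I^B, 1/2 I^B i.
Crossing each possibility with the father I^A I^A and summing P(type AB): 1/2·1 + 1/2·1/2 = 3/4.
Similarly for Rh via the mother's Rh distribution: P(Rh+) = 3/4.
Independent loci: 3/4 × 3/4 = 9/16.

9/16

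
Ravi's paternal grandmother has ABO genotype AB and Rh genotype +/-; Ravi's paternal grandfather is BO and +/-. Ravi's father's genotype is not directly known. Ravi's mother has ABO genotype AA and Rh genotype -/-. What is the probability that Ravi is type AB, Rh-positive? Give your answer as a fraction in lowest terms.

Ravi's father's ABO genotype from AB × BO: 1/4 AB, 1/4 AO, 1/4 BB, 1/4 BO.
Crossing each possibility with the mother AA and summing P(type AB): 1/4·1/2 + 1/4·0 + 1/4·1 + 1/4·1/2 = 1/2.
Similarly for Rh via the father's Rh distribution: P(Rh+) = 1/2.
Independent loci: 1/2 × 1/2 = 1/4.

1/4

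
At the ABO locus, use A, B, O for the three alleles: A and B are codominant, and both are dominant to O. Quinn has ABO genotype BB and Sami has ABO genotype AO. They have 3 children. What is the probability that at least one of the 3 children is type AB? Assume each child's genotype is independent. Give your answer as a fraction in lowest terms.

ABO cross BB × AO → 1/2 B, 1/2 AB.
So P(type AB) = 1/2 per child.
P(none) = (1/2)^3 = 1/8; P(at least one) = 1 − 1/8 = 7/8.

7/8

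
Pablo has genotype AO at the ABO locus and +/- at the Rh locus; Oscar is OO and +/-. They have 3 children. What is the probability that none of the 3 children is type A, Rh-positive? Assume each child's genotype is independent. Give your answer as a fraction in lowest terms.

ABO cross AO × OO → 1/2 O, 1/2 A.
Rh cross +/- × +/- → 3/4 Rh+, 1/4 Rh-; so P(type A, Rh-positive) = 1/2 × 3/4 = 3/8 per child.
P(not type A, Rh-positive) = 5/8 for one child; (5/8)^3 = 125/512.

125/512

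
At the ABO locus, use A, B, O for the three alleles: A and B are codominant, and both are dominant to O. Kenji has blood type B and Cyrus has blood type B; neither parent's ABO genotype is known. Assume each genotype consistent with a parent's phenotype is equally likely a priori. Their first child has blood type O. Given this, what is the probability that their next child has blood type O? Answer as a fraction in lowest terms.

1/4

Possible genotypes: Kenji ∈ {BB, BO}; Cyrus ∈ {BB, BO}.
Weight each parental genotype pair by prior × P(type-O child):
  BO × BO: posterior weight 1; P(next child type O) = 1/4.
Weighted sum = 1/4.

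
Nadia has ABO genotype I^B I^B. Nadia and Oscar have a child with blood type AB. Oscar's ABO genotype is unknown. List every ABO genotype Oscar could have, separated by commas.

For each candidate genotype of Oscar, check whether crossing it with I^B I^B can produce every observed child phenotype.
  I^A I^A → possible child types {AB} ✓
  I^A I^B → possible child types {B, AB} ✓
  I^A i → possible child types {B, AB} ✓
  I^B I^B → possible child types {B} ✗
  I^B i → possible child types {B} ✗
  i i → possible child types {B} ✗

I^A I^A, I^A I^B, I^A i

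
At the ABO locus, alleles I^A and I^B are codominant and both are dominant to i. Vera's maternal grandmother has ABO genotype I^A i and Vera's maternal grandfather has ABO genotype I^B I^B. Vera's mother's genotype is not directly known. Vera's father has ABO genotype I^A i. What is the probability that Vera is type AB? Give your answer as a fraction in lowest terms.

Vera's mother's ABO genotype from I^A i × I^B I^B: 1/2 I^A I^B, 1/2 I^B i.
Crossing each possibility with the father I^A i and summing P(type AB): 1/2·1/4 + 1/2·1/4 = 1/4.

1/4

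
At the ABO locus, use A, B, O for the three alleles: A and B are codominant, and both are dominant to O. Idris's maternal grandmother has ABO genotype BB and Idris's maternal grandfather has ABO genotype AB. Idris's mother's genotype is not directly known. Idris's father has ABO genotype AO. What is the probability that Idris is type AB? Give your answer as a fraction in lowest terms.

3/8

Idris's mother's ABO genotype from BB × AB: 1/2 AB, 1/2 BB.
Crossing each possibility with the father AO and summing P(type AB): 1/2·1/4 + 1/2·1/2 = 3/8.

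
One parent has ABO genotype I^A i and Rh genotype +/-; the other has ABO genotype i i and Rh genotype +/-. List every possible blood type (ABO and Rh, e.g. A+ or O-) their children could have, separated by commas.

Gametes from I^A i × i i give offspring ABO genotypes I^A i, i i, i.e. phenotypes O, A.
Rh cross +/- × +/- → phenotypes Rh+, Rh-.
Combining independently: O+, O-, A+, A-.

O+, O-, A+, A-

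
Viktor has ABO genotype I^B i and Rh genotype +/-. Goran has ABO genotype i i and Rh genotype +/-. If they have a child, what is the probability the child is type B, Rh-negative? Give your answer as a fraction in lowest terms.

1/8

ABO cross I^B i × i i → offspring phenotypes: 1/2 O, 1/2 B.
Rh cross +/- × +/- → 3/4 Rh+, 1/4 Rh-.
Independent loci: P(type B, Rh-negative) = 1/2 × 1/4 = 1/8.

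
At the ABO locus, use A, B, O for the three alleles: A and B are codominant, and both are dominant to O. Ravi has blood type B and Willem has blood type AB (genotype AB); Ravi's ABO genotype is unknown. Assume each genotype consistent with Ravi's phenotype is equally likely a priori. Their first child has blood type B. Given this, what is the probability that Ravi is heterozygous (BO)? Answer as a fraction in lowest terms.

1/2

Possible genotypes: Ravi ∈ {BB, BO}; Willem ∈ {AB}.
Weight each parental genotype pair by prior × P(type-B child):
  BB × AB: posterior weight 1/2.
  BO × AB: posterior weight 1/2.
Sum the posterior weight over pairs where Ravi is BO: 1/2.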